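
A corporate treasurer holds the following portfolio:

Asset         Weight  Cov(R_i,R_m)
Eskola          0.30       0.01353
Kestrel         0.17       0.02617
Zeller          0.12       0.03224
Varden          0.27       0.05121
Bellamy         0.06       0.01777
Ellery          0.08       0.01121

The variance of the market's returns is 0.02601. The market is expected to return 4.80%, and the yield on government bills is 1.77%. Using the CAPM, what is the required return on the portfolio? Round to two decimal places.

5.05%

β_Eskola = 0.01353 / 0.02601 = 0.5202
β_Kestrel = 0.02617 / 0.02601 = 1.0062
β_Zeller = 0.03224 / 0.02601 = 1.2395
β_Varden = 0.05121 / 0.02601 = 1.9689
β_Bellamy = 0.01777 / 0.02601 = 0.6832
β_Ellery = 0.01121 / 0.02601 = 0.4310
β_P = Σ w_i β_i = 0.30×0.5202 + 0.17×1.0062 + 0.12×1.2395 + 0.27×1.9689 + 0.06×0.6832 + 0.08×0.4310 = 1.0829
MRP = 4.80% − 1.77% = 3.03%
E(R_P) = R_f + β_P × MRP = 1.77% + 1.0829 × 3.03% = 5.05%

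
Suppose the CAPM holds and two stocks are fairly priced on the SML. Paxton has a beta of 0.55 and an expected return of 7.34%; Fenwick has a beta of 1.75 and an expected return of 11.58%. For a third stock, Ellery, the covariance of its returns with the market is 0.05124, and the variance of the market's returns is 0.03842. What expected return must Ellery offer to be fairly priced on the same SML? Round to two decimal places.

10.11%

MRP = (11.58% − 7.34%) / (1.75 − 0.55) = 3.5333%
R_f = 7.34% − 0.55 × 3.5333% = 5.3967%
β_Ellery = Cov / Var(R_m) = 0.05124 / 0.03842 = 1.3337
E(R_Ellery) = R_f + β × MRP = 5.3967% + 1.3337 × 3.5333% = 10.11%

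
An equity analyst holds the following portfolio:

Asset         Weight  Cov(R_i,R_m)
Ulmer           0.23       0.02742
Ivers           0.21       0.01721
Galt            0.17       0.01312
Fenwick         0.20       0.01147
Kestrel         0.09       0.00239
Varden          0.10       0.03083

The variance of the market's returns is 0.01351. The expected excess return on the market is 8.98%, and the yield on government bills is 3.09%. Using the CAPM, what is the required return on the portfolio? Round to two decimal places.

β_Ulmer = 0.02742 / 0.01351 = 2.0296
β_Ivers = 0.01721 / 0.01351 = 1.2739
β_Galt = 0.01312 / 0.01351 = 0.9711
β_Fenwick = 0.01147 / 0.01351 = 0.8490
β_Kestrel = 0.00239 / 0.01351 = 0.1769
β_Varden = 0.03083 / 0.01351 = 2.2820
β_P = Σ w_i β_i = 0.23×2.0296 + 0.21×1.2739 + 0.17×0.9711 + 0.20×0.8490 + 0.09×0.1769 + 0.10×2.2820 = 1.3133
E(R_P) = R_f + β_P × MRP = 3.09% + 1.3133 × 8.98% = 14.88%

14.88%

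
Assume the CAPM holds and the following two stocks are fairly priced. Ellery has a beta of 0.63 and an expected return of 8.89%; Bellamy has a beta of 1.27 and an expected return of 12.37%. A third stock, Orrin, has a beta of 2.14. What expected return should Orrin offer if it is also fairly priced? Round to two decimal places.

MRP (SML slope) = (12.37% − 8.89%) / (1.27 − 0.63) = 3.48% / 0.64 = 5.4375%
R_f (intercept) = 8.89% − 0.63 × 5.4375% = 5.4644%
E(R_Orrin) = R_f + β × MRP = 5.4644% + 2.14 × 5.4375% = 17.10%

17.10%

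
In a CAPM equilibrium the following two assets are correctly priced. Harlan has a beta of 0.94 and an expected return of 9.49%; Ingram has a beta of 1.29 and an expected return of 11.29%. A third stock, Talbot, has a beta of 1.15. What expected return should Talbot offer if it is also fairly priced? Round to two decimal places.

MRP (SML slope) = (11.29% − 9.49%) / (1.29 − 0.94) = 1.80% / 0.35 = 5.1429%
R_f (intercept) = 9.49% − 0.94 × 5.1429% = 4.6557%
E(R_Talbot) = R_f + β × MRP = 4.6557% + 1.15 × 5.1429% = 10.57%

10.57%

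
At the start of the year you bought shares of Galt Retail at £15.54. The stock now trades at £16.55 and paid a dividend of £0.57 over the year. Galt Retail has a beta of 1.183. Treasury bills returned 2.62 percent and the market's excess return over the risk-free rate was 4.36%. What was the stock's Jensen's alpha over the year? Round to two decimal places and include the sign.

+2.39%

Realised HPR = (P1 + D1 − P0) / P0 = (16.55 + 0.57 − 15.54) / 15.54 = 1.58 / 15.54 = 10.1673%
CAPM required = R_f + β·MRP = 2.62% + 1.183 × 4.36% = 7.77788%
α = realised − required = 10.1673% − 7.77788% = +2.39%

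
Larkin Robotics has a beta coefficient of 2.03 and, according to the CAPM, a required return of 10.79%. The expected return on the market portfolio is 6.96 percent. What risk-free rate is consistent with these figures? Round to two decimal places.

3.24%

E(R) = R_f + β(E(R_m) − R_f) = R_f(1 − β) + β·E(R_m)
10.79% = R_f × (1 − 2.03) + 2.03 × 6.96%
10.79% = R_f × -1.03 + 14.1288%
R_f = (10.79% − 14.1288%) / -1.03 = 3.24%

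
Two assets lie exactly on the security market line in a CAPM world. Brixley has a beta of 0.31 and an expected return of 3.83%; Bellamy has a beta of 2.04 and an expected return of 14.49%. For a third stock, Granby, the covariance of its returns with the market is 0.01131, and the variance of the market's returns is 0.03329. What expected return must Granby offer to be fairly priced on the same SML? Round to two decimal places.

4.01%

MRP = (14.49% − 3.83%) / (2.04 − 0.31) = 6.1618%
R_f = 3.83% − 0.31 × 6.1618% = 1.9198%
β_Granby = Cov / Var(R_m) = 0.01131 / 0.03329 = 0.3397
E(R_Granby) = R_f + β × MRP = 1.9198% + 0.3397 × 6.1618% = 4.01%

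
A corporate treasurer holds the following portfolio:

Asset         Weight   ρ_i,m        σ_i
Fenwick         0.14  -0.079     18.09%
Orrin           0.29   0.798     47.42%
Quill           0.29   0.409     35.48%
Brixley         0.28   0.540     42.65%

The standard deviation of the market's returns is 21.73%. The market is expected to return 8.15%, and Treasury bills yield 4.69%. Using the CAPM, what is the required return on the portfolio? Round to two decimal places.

β_Fenwick = -0.079 × 18.09% / 21.73% = -0.0658
β_Orrin = 0.798 × 47.42% / 21.73% = 1.7414
β_Quill = 0.409 × 35.48% / 21.73% = 0.6678
β_Brixley = 0.540 × 42.65% / 21.73% = 1.0599
β_P = Σ w_i β_i = 0.14×-0.0658 + 0.29×1.7414 + 0.29×0.6678 + 0.28×1.0599 = 0.9862
MRP = 8.15% − 4.69% = 3.46%
E(R_P) = R_f + β_P × MRP = 4.69% + 0.9862 × 3.46% = 8.10%

8.10%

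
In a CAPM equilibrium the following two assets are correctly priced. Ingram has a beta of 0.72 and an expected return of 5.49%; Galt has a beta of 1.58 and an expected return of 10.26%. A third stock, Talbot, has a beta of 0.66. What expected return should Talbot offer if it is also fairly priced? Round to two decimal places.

MRP (SML slope) = (10.26% − 5.49%) / (1.58 − 0.72) = 4.77% / 0.86 = 5.5465%
R_f (intercept) = 5.49% − 0.72 × 5.5465% = 1.4965%
E(R_Talbot) = R_f + β × MRP = 1.4965% + 0.66 × 5.5465% = 5.16%

5.16%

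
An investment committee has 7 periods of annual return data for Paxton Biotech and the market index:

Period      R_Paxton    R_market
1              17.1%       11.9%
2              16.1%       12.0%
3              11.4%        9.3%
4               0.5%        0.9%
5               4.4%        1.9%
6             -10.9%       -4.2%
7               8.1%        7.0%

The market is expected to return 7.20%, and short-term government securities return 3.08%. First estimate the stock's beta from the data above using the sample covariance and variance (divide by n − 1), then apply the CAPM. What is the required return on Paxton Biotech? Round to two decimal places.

Mean R_i = (17.1 + 16.1 + 11.4 + 0.5 + 4.4 − 10.9 + 8.1) / 7 = 6.6714%
Mean R_m = (11.9 + 12.0 + 9.3 + 0.9 + 1.9 − 4.2 + 7.0) / 7 = 5.5429%
Σ(R_i − R̄_i)(R_m − R̄_m) = 355.1486  ⇒  Cov = 355.1486 / 6 = 59.1914
Σ(R_m − R̄_m)² = 228.0971  ⇒  Var(R_m) = 228.0971 / 6 = 38.0162
β = Cov / Var(R_m) = 59.1914 / 38.0162 = 1.5570
MRP = 7.20% − 3.08% = 4.12%
E(R) = R_f + β × MRP = 3.08% + 1.5570 × 4.12% = 9.49%

9.49%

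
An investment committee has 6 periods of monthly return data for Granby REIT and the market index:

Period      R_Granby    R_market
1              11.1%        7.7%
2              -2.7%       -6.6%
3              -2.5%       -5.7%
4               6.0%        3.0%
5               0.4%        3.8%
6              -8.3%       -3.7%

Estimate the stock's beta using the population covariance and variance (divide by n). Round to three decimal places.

Mean R_i = (11.1 − 2.7 − 2.5 + 6.0 + 0.4 − 8.3) / 6 = 0.6667%
Mean R_m = (7.7 − 6.6 − 5.7 + 3.0 + 3.8 − 3.7) / 6 = -0.2500%
Σ(R_i − R̄_i)(R_m − R̄_m) = 168.7700  ⇒  Cov = 168.7700 / 6 = 28.1283
Σ(R_m − R̄_m)² = 172.0950  ⇒  Var(R_m) = 172.0950 / 6 = 28.6825
β = Cov / Var(R_m) = 28.1283 / 28.6825 = 0.9807

0.981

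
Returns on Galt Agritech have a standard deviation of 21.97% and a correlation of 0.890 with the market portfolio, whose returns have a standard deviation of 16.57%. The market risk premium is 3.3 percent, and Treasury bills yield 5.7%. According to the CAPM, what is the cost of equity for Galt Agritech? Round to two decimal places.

9.59%

β = ρ × σ_i / σ_m = 0.890 × 21.97% / 16.57% = 1.1800
E(R) = 5.7% + 1.1800 × 3.3% = 9.59%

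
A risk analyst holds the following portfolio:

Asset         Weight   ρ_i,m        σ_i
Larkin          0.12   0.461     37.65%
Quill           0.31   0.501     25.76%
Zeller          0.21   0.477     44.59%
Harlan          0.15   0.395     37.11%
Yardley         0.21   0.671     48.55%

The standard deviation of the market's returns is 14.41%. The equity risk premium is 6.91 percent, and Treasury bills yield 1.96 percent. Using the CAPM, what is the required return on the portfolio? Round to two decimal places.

β_Larkin = 0.461 × 37.65% / 14.41% = 1.2045
β_Quill = 0.501 × 25.76% / 14.41% = 0.8956
β_Zeller = 0.477 × 44.59% / 14.41% = 1.4760
β_Harlan = 0.395 × 37.11% / 14.41% = 1.0172
β_Yardley = 0.671 × 48.55% / 14.41% = 2.2607
β_P = Σ w_i β_i = 0.12×1.2045 + 0.31×0.8956 + 0.21×1.4760 + 0.15×1.0172 + 0.21×2.2607 = 1.3595
E(R_P) = R_f + β_P × MRP = 1.96% + 1.3595 × 6.91% = 11.35%

11.35%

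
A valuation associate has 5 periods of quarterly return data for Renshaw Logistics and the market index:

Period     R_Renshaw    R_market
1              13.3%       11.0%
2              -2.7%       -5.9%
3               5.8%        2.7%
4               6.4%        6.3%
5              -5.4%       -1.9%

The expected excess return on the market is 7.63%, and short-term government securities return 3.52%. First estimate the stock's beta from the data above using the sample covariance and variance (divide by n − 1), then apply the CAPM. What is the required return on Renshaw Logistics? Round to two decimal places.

Mean R_i = (13.3 − 2.7 + 5.8 + 6.4 − 5.4) / 5 = 3.4800%
Mean R_m = (11.0 − 5.9 + 2.7 + 6.3 − 1.9) / 5 = 2.4400%
Σ(R_i − R̄_i)(R_m − R̄_m) = 186.0140  ⇒  Cov = 186.0140 / 4 = 46.5035
Σ(R_m − R̄_m)² = 176.6320  ⇒  Var(R_m) = 176.6320 / 4 = 44.1580
β = Cov / Var(R_m) = 46.5035 / 44.1580 = 1.0531
E(R) = R_f + β × MRP = 3.52% + 1.0531 × 7.63% = 11.56%

11.56%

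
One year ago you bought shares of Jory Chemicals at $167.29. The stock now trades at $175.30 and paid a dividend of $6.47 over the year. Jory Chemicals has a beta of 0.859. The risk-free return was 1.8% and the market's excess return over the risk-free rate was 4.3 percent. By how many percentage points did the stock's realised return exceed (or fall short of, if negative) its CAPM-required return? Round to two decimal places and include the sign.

Realised HPR = (P1 + D1 − P0) / P0 = (175.30 + 6.47 − 167.29) / 167.29 = 14.48 / 167.29 = 8.6556%
CAPM required = R_f + β·MRP = 1.8% + 0.859 × 4.3% = 5.4937%
α = realised − required = 8.6556% − 5.4937% = +3.16%

+3.16%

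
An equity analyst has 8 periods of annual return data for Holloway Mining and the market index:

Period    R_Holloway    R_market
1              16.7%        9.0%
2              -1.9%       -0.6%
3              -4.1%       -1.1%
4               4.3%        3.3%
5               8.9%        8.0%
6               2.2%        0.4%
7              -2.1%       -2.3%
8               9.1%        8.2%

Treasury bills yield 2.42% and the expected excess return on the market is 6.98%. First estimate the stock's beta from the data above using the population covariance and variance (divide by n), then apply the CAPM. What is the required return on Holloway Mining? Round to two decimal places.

Mean R_i = (16.7 − 1.9 − 4.1 + 4.3 + 8.9 + 2.2 − 2.1 + 9.1) / 8 = 4.1375%
Mean R_m = (9.0 − 0.6 − 1.1 + 3.3 + 8.0 + 0.4 − 2.3 + 8.2) / 8 = 3.1125%
Σ(R_i − R̄_i)(R_m − R̄_m) = 218.6463  ⇒  Cov = 218.6463 / 8 = 27.3308
Σ(R_m − R̄_m)² = 152.6488  ⇒  Var(R_m) = 152.6488 / 8 = 19.0811
β = Cov / Var(R_m) = 27.3308 / 19.0811 = 1.4323
E(R) = R_f + β × MRP = 2.42% + 1.4323 × 6.98% = 12.42%

12.42%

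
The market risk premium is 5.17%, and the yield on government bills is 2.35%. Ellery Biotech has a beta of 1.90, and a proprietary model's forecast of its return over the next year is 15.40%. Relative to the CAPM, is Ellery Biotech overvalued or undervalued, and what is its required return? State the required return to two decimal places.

Undervalued; required return 12.17%

Required return = R_f + β·MRP = 2.35% + 1.90 × 5.17% = 12.17%
Forecast 15.40% > required 12.17% → the stock plots above the SML → undervalued.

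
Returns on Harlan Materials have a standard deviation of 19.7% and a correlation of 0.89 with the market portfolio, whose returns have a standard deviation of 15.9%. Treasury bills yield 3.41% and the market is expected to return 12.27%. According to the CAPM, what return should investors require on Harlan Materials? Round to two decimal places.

β = ρ × σ_i / σ_m = 0.89 × 19.7% / 15.9% = 1.1027
MRP = 12.27% − 3.41% = 8.86%
E(R) = 3.41% + 1.1027 × 8.86% = 13.18%

13.18%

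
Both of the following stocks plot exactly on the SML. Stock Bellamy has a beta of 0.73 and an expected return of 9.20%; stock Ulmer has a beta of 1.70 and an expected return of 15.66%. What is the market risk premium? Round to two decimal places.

Both satisfy E(R) = R_f + β·MRP, so the slope of the SML is
MRP = (15.66% − 9.20%) / (1.70 − 0.73) = 6.46% / 0.97 = 6.6598%

6.66%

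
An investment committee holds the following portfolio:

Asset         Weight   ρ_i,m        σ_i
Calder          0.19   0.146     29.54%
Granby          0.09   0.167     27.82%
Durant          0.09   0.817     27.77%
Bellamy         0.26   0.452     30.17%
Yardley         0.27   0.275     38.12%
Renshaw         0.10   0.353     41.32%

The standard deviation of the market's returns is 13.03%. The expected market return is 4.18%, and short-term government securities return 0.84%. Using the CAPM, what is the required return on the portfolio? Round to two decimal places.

3.69%

β_Calder = 0.146 × 29.54% / 13.03% = 0.3310
β_Granby = 0.167 × 27.82% / 13.03% = 0.3566
β_Durant = 0.817 × 27.77% / 13.03% = 1.7412
β_Bellamy = 0.452 × 30.17% / 13.03% = 1.0466
β_Yardley = 0.275 × 38.12% / 13.03% = 0.8045
β_Renshaw = 0.353 × 41.32% / 13.03% = 1.1194
β_P = Σ w_i β_i = 0.19×0.3310 + 0.09×0.3566 + 0.09×1.7412 + 0.26×1.0466 + 0.27×0.8045 + 0.10×1.1194 = 0.8530
MRP = 4.18% − 0.84% = 3.34%
E(R_P) = R_f + β_P × MRP = 0.84% + 0.8530 × 3.34% = 3.69%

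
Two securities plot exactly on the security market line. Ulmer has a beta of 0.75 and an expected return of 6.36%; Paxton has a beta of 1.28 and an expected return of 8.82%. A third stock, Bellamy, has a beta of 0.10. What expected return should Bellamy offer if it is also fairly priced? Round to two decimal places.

3.34%

MRP (SML slope) = (8.82% − 6.36%) / (1.28 − 0.75) = 2.46% / 0.53 = 4.6415%
R_f (intercept) = 6.36% − 0.75 × 4.6415% = 2.8789%
E(R_Bellamy) = R_f + β × MRP = 2.8789% + 0.10 × 4.6415% = 3.34%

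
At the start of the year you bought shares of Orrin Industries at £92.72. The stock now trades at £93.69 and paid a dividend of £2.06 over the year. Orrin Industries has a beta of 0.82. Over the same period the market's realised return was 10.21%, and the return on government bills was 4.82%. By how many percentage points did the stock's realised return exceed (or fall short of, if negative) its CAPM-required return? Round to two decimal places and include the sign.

-5.97%

Realised HPR = (P1 + D1 − P0) / P0 = (93.69 + 2.06 − 92.72) / 92.72 = 3.03 / 92.72 = 3.2679%
MRP = 10.21% − 4.82% = 5.39%
CAPM required = R_f + β·MRP = 4.82% + 0.82 × 5.39% = 9.2398%
α = realised − required = 3.2679% − 9.2398% = -5.97%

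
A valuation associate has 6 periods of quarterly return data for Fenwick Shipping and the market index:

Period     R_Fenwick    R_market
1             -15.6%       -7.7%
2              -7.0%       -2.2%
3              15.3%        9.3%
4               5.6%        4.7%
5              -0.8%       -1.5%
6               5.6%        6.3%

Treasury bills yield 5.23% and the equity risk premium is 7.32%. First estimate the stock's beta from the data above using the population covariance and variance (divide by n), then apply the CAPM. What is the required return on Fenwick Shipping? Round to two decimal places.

Mean R_i = (-15.6 − 7.0 + 15.3 + 5.6 − 0.8 + 5.6) / 6 = 0.5167%
Mean R_m = (-7.7 − 2.2 + 9.3 + 4.7 − 1.5 + 6.3) / 6 = 1.4833%
Σ(R_i − R̄_i)(R_m − R̄_m) = 336.0117  ⇒  Cov = 336.0117 / 6 = 56.0020
Σ(R_m − R̄_m)² = 201.4483  ⇒  Var(R_m) = 201.4483 / 6 = 33.5747
β = Cov / Var(R_m) = 56.0020 / 33.5747 = 1.6680
E(R) = R_f + β × MRP = 5.23% + 1.6680 × 7.32% = 17.44%

17.44%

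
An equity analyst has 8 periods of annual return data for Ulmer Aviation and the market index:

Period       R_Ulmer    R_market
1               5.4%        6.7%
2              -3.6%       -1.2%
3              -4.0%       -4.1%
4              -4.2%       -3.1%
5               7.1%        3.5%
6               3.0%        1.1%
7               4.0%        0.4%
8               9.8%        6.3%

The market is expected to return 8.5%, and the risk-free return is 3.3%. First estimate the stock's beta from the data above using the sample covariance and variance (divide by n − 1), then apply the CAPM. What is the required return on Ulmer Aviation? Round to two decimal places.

Mean R_i = (5.4 − 3.6 − 4.0 − 4.2 + 7.1 + 3.0 + 4.0 + 9.8) / 8 = 2.1875%
Mean R_m = (6.7 − 1.2 − 4.1 − 3.1 + 3.5 + 1.1 + 0.4 + 6.3) / 8 = 1.2000%
Σ(R_i − R̄_i)(R_m − R̄_m) = 140.4100  ⇒  Cov = 140.4100 / 7 = 20.0586
Σ(R_m − R̄_m)² = 114.5400  ⇒  Var(R_m) = 114.5400 / 7 = 16.3629
β = Cov / Var(R_m) = 20.0586 / 16.3629 = 1.2259
MRP = 8.5% − 3.3% = 5.20%
E(R) = R_f + β × MRP = 3.3% + 1.2259 × 5.2% = 9.67%

9.67%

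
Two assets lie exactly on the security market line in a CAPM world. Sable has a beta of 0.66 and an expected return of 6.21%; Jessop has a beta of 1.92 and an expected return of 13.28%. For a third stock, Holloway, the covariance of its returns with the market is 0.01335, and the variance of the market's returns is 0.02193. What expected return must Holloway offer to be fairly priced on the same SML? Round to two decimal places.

5.92%

MRP = (13.28% − 6.21%) / (1.92 − 0.66) = 5.6111%
R_f = 6.21% − 0.66 × 5.6111% = 2.5067%
β_Holloway = Cov / Var(R_m) = 0.01335 / 0.02193 = 0.6088
E(R_Holloway) = R_f + β × MRP = 2.5067% + 0.6088 × 5.6111% = 5.92%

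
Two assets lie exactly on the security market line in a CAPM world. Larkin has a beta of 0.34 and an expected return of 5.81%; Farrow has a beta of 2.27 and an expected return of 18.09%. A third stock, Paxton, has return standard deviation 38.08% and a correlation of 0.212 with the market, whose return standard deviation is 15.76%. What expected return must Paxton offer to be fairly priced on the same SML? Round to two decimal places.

6.91%

MRP = (18.09% − 5.81%) / (2.27 − 0.34) = 6.3627%
R_f = 5.81% − 0.34 × 6.3627% = 3.6467%
β_Paxton = ρ·σ_i/σ_m = 0.212 × 38.08 / 15.76 = 0.5122
E(R_Paxton) = R_f + β × MRP = 3.6467% + 0.5122 × 6.3627% = 6.91%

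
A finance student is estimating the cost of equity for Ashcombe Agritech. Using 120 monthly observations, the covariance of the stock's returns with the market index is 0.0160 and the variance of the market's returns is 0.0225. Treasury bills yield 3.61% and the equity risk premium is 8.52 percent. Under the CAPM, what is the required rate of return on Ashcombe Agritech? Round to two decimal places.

9.67%

β = Cov(R_i, R_m) / Var(R_m) = 0.0160 / 0.0225 = 0.7111
E(R) = R_f + β × MRP = 3.61% + 0.7111 × 8.52% = 9.67%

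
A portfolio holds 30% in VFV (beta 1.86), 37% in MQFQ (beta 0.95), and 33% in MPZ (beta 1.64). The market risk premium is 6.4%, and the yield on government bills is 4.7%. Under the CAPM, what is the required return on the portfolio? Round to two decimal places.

13.98%

β_P = Σ w_i β_i = 0.30×1.86 + 0.37×0.95 + 0.33×1.64 = 1.4507
E(R_P) = R_f + β_P × MRP = 4.7% + 1.4507 × 6.4% = 13.98%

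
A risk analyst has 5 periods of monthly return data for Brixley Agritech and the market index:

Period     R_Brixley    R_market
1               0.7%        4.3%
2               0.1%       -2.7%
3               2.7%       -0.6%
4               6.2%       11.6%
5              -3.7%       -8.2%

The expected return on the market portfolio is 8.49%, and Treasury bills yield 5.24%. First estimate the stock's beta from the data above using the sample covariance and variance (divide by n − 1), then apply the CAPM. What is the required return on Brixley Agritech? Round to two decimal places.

Mean R_i = (0.7 + 0.1 + 2.7 + 6.2 − 3.7) / 5 = 1.2000%
Mean R_m = (4.3 − 2.7 − 0.6 + 11.6 − 8.2) / 5 = 0.8800%
Σ(R_i − R̄_i)(R_m − R̄_m) = 98.1000  ⇒  Cov = 98.1000 / 4 = 24.5250
Σ(R_m − R̄_m)² = 224.0680  ⇒  Var(R_m) = 224.0680 / 4 = 56.0170
β = Cov / Var(R_m) = 24.5250 / 56.0170 = 0.4378
MRP = 8.49% − 5.24% = 3.25%
E(R) = R_f + β × MRP = 5.24% + 0.4378 × 3.25% = 6.66%

6.66%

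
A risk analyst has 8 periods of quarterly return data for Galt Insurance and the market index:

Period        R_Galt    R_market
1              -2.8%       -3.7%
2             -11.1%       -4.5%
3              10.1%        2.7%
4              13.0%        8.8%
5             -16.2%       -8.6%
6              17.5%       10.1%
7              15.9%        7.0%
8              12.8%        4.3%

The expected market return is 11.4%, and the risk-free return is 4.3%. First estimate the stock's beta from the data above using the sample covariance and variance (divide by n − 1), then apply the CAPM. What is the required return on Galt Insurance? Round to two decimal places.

17.34%

Mean R_i = (-2.8 − 11.1 + 10.1 + 13.0 − 16.2 + 17.5 + 15.9 + 12.8) / 8 = 4.9000%
Mean R_m = (-3.7 − 4.5 + 2.7 + 8.8 − 8.6 + 10.1 + 7.0 + 4.3) / 8 = 2.0125%
Σ(R_i − R̄_i)(R_m − R̄_m) = 605.5000  ⇒  Cov = 605.5000 / 7 = 86.5000
Σ(R_m − R̄_m)² = 329.7288  ⇒  Var(R_m) = 329.7288 / 7 = 47.1041
β = Cov / Var(R_m) = 86.5000 / 47.1041 = 1.8364
MRP = 11.4% − 4.3% = 7.10%
E(R) = R_f + β × MRP = 4.3% + 1.8364 × 7.1% = 17.34%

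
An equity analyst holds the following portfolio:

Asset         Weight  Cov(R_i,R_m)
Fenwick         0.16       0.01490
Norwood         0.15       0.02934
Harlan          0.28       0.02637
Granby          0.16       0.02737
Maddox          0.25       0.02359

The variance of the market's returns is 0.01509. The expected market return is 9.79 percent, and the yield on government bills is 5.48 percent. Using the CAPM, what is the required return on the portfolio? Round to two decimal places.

β_Fenwick = 0.01490 / 0.01509 = 0.9874
β_Norwood = 0.02934 / 0.01509 = 1.9443
β_Harlan = 0.02637 / 0.01509 = 1.7475
β_Granby = 0.02737 / 0.01509 = 1.8138
β_Maddox = 0.02359 / 0.01509 = 1.5633
β_P = Σ w_i β_i = 0.16×0.9874 + 0.15×1.9443 + 0.28×1.7475 + 0.16×1.8138 + 0.25×1.5633 = 1.6200
MRP = 9.79% − 5.48% = 4.31%
E(R_P) = R_f + β_P × MRP = 5.48% + 1.6200 × 4.31% = 12.46%

12.46%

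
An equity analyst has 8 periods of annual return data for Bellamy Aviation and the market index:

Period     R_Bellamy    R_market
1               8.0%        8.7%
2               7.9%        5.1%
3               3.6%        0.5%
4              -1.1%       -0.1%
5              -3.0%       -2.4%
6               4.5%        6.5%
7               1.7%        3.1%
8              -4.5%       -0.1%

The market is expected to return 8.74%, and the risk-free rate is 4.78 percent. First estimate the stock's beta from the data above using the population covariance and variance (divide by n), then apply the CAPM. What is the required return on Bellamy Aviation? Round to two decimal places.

Mean R_i = (8.0 + 7.9 + 3.6 − 1.1 − 3.0 + 4.5 + 1.7 − 4.5) / 8 = 2.1375%
Mean R_m = (8.7 + 5.1 + 0.5 − 0.1 − 2.4 + 6.5 + 3.1 − 0.1) / 8 = 2.6625%
Σ(R_i − R̄_i)(R_m − R̄_m) = 108.4413  ⇒  Cov = 108.4413 / 8 = 13.5552
Σ(R_m − R̄_m)² = 102.8788  ⇒  Var(R_m) = 102.8788 / 8 = 12.8599
β = Cov / Var(R_m) = 13.5552 / 12.8599 = 1.0541
MRP = 8.74% − 4.78% = 3.96%
E(R) = R_f + β × MRP = 4.78% + 1.0541 × 3.96% = 8.95%

8.95%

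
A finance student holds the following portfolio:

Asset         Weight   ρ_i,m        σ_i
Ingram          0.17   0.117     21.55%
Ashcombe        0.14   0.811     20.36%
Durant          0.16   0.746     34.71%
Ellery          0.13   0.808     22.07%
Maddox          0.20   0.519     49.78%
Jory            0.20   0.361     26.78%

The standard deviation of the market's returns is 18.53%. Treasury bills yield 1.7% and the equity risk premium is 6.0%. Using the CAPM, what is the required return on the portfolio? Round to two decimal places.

6.98%

β_Ingram = 0.117 × 21.55% / 18.53% = 0.1361
β_Ashcombe = 0.811 × 20.36% / 18.53% = 0.8911
β_Durant = 0.746 × 34.71% / 18.53% = 1.3974
β_Ellery = 0.808 × 22.07% / 18.53% = 0.9624
β_Maddox = 0.519 × 49.78% / 18.53% = 1.3943
β_Jory = 0.361 × 26.78% / 18.53% = 0.5217
β_P = Σ w_i β_i = 0.17×0.1361 + 0.14×0.8911 + 0.16×1.3974 + 0.13×0.9624 + 0.20×1.3943 + 0.20×0.5217 = 0.8798
E(R_P) = R_f + β_P × MRP = 1.7% + 0.8798 × 6.0% = 6.98%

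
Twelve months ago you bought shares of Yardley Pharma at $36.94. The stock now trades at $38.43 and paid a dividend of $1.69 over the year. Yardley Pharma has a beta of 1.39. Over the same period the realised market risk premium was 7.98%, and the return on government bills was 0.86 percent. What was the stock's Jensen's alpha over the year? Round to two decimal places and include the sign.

-3.34%

Realised HPR = (P1 + D1 − P0) / P0 = (38.43 + 1.69 − 36.94) / 36.94 = 3.18 / 36.94 = 8.6086%
CAPM required = R_f + β·MRP = 0.86% + 1.39 × 7.98% = 11.9522%
α = realised − required = 8.6086% − 11.9522% = -3.34%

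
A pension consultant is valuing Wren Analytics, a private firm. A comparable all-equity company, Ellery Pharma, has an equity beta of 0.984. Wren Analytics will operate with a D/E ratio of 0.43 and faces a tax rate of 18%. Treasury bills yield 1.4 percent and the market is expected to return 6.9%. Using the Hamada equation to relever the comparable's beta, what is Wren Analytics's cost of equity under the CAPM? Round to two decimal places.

β_L = β_U × [1 + (1 − t)(D/E)] = 0.984 × [1 + (1 − 0.18) × 0.43]
    = 0.984 × [1 + 0.82 × 0.43] = 0.984 × 1.3526 = 1.3310
MRP = 6.9% − 1.4% = 5.50%
E(R) = R_f + β_L × MRP = 1.4% + 1.3310 × 5.5% = 8.72%

8.72%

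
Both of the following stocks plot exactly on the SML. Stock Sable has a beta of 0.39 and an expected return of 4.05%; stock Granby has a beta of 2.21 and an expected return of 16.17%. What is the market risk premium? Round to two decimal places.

Both satisfy E(R) = R_f + β·MRP, so the slope of the SML is
MRP = (16.17% − 4.05%) / (2.21 − 0.39) = 12.12% / 1.82 = 6.6593%

6.66%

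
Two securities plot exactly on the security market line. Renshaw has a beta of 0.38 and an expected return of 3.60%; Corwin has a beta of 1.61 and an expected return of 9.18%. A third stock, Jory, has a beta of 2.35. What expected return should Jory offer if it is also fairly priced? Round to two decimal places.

MRP (SML slope) = (9.18% − 3.60%) / (1.61 − 0.38) = 5.58% / 1.23 = 4.5366%
R_f (intercept) = 3.60% − 0.38 × 4.5366% = 1.8761%
E(R_Jory) = R_f + β × MRP = 1.8761% + 2.35 × 4.5366% = 12.54%

12.54%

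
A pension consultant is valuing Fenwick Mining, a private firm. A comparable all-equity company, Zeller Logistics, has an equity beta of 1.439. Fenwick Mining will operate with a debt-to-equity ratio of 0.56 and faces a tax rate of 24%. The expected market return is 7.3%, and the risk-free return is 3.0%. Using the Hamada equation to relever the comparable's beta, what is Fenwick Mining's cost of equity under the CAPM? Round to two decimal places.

β_L = β_U × [1 + (1 − t)(D/E)] = 1.439 × [1 + (1 − 0.24) × 0.56]
    = 1.439 × [1 + 0.76 × 0.56] = 1.439 × 1.4256 = 2.0514
MRP = 7.3% − 3.0% = 4.30%
E(R) = R_f + β_L × MRP = 3.0% + 2.0514 × 4.3% = 11.82%

11.82%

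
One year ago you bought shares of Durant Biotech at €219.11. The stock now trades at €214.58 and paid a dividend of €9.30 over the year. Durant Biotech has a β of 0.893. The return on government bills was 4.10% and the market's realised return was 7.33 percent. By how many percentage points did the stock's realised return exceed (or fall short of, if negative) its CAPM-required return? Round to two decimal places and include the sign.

Realised HPR = (P1 + D1 − P0) / P0 = (214.58 + 9.30 − 219.11) / 219.11 = 4.77 / 219.11 = 2.1770%
MRP = 7.33% − 4.10% = 3.23%
CAPM required = R_f + β·MRP = 4.10% + 0.893 × 3.23% = 6.98439%
α = realised − required = 2.1770% − 6.98439% = -4.81%

-4.81%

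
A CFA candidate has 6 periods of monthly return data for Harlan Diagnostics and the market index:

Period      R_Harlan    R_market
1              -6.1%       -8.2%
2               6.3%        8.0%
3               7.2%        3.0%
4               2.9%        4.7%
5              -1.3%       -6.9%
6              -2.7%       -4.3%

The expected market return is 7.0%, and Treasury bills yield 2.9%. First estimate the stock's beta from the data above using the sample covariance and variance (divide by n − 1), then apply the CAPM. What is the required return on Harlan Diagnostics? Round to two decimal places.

5.80%

Mean R_i = (-6.1 + 6.3 + 7.2 + 2.9 − 1.3 − 2.7) / 6 = 1.0500%
Mean R_m = (-8.2 + 8.0 + 3.0 + 4.7 − 6.9 − 4.3) / 6 = -0.6167%
Σ(R_i − R̄_i)(R_m − R̄_m) = 160.1150  ⇒  Cov = 160.1150 / 5 = 32.0230
Σ(R_m − R̄_m)² = 226.1483  ⇒  Var(R_m) = 226.1483 / 5 = 45.2297
β = Cov / Var(R_m) = 32.0230 / 45.2297 = 0.7080
MRP = 7.0% − 2.9% = 4.10%
E(R) = R_f + β × MRP = 2.9% + 0.7080 × 4.1% = 5.80%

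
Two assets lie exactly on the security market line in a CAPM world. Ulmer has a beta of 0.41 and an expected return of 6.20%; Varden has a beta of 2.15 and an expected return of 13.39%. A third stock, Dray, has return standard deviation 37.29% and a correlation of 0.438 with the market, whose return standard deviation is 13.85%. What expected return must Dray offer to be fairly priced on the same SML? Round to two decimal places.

9.38%

MRP = (13.39% − 6.20%) / (2.15 − 0.41) = 4.1322%
R_f = 6.20% − 0.41 × 4.1322% = 4.5058%
β_Dray = ρ·σ_i/σ_m = 0.438 × 37.29 / 13.85 = 1.1793
E(R_Dray) = R_f + β × MRP = 4.5058% + 1.1793 × 4.1322% = 9.38%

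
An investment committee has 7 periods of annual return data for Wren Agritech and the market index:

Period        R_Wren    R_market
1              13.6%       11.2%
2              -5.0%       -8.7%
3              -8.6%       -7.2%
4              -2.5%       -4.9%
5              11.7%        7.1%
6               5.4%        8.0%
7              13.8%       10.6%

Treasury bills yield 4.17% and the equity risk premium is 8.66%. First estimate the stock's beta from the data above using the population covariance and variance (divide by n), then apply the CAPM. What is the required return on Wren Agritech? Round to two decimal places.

Mean R_i = (13.6 − 5.0 − 8.6 − 2.5 + 11.7 + 5.4 + 13.8) / 7 = 4.0571%
Mean R_m = (11.2 − 8.7 − 7.2 − 4.9 + 7.1 + 8.0 + 10.6) / 7 = 2.3000%
Σ(R_i − R̄_i)(R_m − R̄_m) = 477.2200  ⇒  Cov = 477.2200 / 7 = 68.1743
Σ(R_m − R̄_m)² = 466.7200  ⇒  Var(R_m) = 466.7200 / 7 = 66.6743
β = Cov / Var(R_m) = 68.1743 / 66.6743 = 1.0225
E(R) = R_f + β × MRP = 4.17% + 1.0225 × 8.66% = 13.02%

13.02%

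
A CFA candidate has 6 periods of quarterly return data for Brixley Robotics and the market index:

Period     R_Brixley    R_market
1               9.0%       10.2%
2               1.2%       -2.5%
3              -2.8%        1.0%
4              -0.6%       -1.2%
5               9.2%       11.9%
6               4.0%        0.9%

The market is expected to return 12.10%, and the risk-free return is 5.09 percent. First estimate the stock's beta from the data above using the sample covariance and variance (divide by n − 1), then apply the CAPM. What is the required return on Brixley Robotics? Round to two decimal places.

10.06%

Mean R_i = (9.0 + 1.2 − 2.8 − 0.6 + 9.2 + 4.0) / 6 = 3.3333%
Mean R_m = (10.2 − 2.5 + 1.0 − 1.2 + 11.9 + 0.9) / 6 = 3.3833%
Σ(R_i − R̄_i)(R_m − R̄_m) = 132.1333  ⇒  Cov = 132.1333 / 5 = 26.4267
Σ(R_m − R̄_m)² = 186.4683  ⇒  Var(R_m) = 186.4683 / 5 = 37.2937
β = Cov / Var(R_m) = 26.4267 / 37.2937 = 0.7086
MRP = 12.10% − 5.09% = 7.01%
E(R) = R_f + β × MRP = 5.09% + 0.7086 × 7.01% = 10.06%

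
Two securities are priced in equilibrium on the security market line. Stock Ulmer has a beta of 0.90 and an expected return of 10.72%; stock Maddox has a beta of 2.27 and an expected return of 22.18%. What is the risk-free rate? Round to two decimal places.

3.19%

Both satisfy E(R) = R_f + β·MRP, so the slope of the SML is
MRP = (22.18% − 10.72%) / (2.27 − 0.90) = 11.46% / 1.37 = 8.3650%
R_f = E(R_Ulmer) − β_Ulmer·MRP = 10.72% − 0.90 × 8.3650% = 3.1915%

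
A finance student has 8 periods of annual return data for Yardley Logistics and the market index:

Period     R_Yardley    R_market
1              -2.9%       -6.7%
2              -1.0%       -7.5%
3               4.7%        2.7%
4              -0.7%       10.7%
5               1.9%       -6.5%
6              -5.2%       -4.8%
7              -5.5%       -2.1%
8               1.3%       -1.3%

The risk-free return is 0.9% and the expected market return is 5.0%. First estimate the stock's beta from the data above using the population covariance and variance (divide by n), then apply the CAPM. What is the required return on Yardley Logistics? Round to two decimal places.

Mean R_i = (-2.9 − 1.0 + 4.7 − 0.7 + 1.9 − 5.2 − 5.5 + 1.3) / 8 = -0.9250%
Mean R_m = (-6.7 − 7.5 + 2.7 + 10.7 − 6.5 − 4.8 − 2.1 − 1.3) / 8 = -1.9375%
Σ(R_i − R̄_i)(R_m − R̄_m) = 40.2625  ⇒  Cov = 40.2625 / 8 = 5.0328
Σ(R_m − R̄_m)² = 264.2788  ⇒  Var(R_m) = 264.2788 / 8 = 33.0349
β = Cov / Var(R_m) = 5.0328 / 33.0349 = 0.1523
MRP = 5.0% − 0.9% = 4.10%
E(R) = R_f + β × MRP = 0.9% + 0.1523 × 4.1% = 1.52%

1.52%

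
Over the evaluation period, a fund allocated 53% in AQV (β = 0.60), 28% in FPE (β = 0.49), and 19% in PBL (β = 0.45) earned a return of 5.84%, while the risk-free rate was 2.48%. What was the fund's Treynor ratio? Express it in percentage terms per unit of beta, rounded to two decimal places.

β_P = 0.53×0.60 + 0.28×0.49 + 0.19×0.45 = 0.5407
Treynor = (R_P − R_f) / β_P = (5.84% − 2.48%) / 0.5407 = 3.36% / 0.5407 = 6.21%

6.21%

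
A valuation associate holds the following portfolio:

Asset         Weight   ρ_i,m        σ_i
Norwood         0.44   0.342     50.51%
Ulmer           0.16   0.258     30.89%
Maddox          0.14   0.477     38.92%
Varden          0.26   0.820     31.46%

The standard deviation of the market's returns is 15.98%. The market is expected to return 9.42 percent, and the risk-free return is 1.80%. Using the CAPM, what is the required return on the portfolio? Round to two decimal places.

β_Norwood = 0.342 × 50.51% / 15.98% = 1.0810
β_Ulmer = 0.258 × 30.89% / 15.98% = 0.4987
β_Maddox = 0.477 × 38.92% / 15.98% = 1.1618
β_Varden = 0.820 × 31.46% / 15.98% = 1.6143
β_P = Σ w_i β_i = 0.44×1.0810 + 0.16×0.4987 + 0.14×1.1618 + 0.26×1.6143 = 1.1378
MRP = 9.42% − 1.80% = 7.62%
E(R_P) = R_f + β_P × MRP = 1.80% + 1.1378 × 7.62% = 10.47%

10.47%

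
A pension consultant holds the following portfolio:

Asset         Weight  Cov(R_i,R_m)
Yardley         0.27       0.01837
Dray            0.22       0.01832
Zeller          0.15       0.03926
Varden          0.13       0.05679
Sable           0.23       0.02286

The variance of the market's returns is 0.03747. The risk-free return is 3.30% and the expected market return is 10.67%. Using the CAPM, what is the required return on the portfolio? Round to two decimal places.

β_Yardley = 0.01837 / 0.03747 = 0.4903
β_Dray = 0.01832 / 0.03747 = 0.4889
β_Zeller = 0.03926 / 0.03747 = 1.0478
β_Varden = 0.05679 / 0.03747 = 1.5156
β_Sable = 0.02286 / 0.03747 = 0.6101
β_P = Σ w_i β_i = 0.27×0.4903 + 0.22×0.4889 + 0.15×1.0478 + 0.13×1.5156 + 0.23×0.6101 = 0.7345
MRP = 10.67% − 3.30% = 7.37%
E(R_P) = R_f + β_P × MRP = 3.30% + 0.7345 × 7.37% = 8.71%

8.71%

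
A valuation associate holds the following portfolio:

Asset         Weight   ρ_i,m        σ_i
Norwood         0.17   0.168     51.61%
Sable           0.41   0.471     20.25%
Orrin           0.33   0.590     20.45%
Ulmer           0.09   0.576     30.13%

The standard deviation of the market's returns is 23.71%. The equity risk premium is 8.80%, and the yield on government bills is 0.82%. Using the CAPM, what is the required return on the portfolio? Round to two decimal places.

4.88%

β_Norwood = 0.168 × 51.61% / 23.71% = 0.3657
β_Sable = 0.471 × 20.25% / 23.71% = 0.4023
β_Orrin = 0.590 × 20.45% / 23.71% = 0.5089
β_Ulmer = 0.576 × 30.13% / 23.71% = 0.7320
β_P = Σ w_i β_i = 0.17×0.3657 + 0.41×0.4023 + 0.33×0.5089 + 0.09×0.7320 = 0.4609
E(R_P) = R_f + β_P × MRP = 0.82% + 0.4609 × 8.80% = 4.88%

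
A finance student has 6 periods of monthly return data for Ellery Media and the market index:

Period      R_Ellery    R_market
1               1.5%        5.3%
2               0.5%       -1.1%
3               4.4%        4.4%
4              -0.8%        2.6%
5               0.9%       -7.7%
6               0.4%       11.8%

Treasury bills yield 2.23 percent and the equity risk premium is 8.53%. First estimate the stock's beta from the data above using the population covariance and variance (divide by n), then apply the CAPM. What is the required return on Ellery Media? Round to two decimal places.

2.42%

Mean R_i = (1.5 + 0.5 + 4.4 − 0.8 + 0.9 + 0.4) / 6 = 1.1500%
Mean R_m = (5.3 − 1.1 + 4.4 + 2.6 − 7.7 + 11.8) / 6 = 2.5500%
Σ(R_i − R̄_i)(R_m − R̄_m) = 4.8750  ⇒  Cov = 4.8750 / 6 = 0.8125
Σ(R_m − R̄_m)² = 214.9350  ⇒  Var(R_m) = 214.9350 / 6 = 35.8225
β = Cov / Var(R_m) = 0.8125 / 35.8225 = 0.0227
E(R) = R_f + β × MRP = 2.23% + 0.0227 × 8.53% = 2.42%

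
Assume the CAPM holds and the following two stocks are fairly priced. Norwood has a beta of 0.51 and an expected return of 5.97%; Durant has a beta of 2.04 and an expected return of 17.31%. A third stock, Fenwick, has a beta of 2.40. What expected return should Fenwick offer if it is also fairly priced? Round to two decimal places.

MRP (SML slope) = (17.31% − 5.97%) / (2.04 − 0.51) = 11.34% / 1.53 = 7.4118%
R_f (intercept) = 5.97% − 0.51 × 7.4118% = 2.1900%
E(R_Fenwick) = R_f + β × MRP = 2.1900% + 2.40 × 7.4118% = 19.98%

19.98%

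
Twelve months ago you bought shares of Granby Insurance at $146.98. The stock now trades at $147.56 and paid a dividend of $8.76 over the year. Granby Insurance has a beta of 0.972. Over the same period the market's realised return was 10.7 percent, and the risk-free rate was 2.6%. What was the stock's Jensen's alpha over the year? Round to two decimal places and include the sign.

-4.12%

Realised HPR = (P1 + D1 − P0) / P0 = (147.56 + 8.76 − 146.98) / 146.98 = 9.34 / 146.98 = 6.3546%
MRP = 10.7% − 2.6% = 8.10%
CAPM required = R_f + β·MRP = 2.6% + 0.972 × 8.1% = 10.4732%
α = realised − required = 6.3546% − 10.4732% = -4.12%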